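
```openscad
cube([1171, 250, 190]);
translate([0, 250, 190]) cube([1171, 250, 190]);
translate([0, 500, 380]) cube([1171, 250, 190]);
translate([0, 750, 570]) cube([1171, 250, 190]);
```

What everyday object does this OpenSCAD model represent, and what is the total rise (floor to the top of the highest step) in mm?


A staircase. The total rise is 760 mm.

4 identical blocks, each offset up and back from the previous — a staircase. Each step is 190 mm tall and there are 4 of them, so the total rise is 4 × 190 = 760 mm.


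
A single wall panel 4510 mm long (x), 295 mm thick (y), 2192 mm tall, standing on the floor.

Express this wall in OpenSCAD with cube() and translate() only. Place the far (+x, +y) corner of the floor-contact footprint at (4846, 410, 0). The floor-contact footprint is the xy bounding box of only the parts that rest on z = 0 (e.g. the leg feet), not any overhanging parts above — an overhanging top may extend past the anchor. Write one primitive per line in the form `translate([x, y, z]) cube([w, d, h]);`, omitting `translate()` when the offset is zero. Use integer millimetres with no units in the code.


translate([336, 115, 0]) cube([4510, 295, 2192]);


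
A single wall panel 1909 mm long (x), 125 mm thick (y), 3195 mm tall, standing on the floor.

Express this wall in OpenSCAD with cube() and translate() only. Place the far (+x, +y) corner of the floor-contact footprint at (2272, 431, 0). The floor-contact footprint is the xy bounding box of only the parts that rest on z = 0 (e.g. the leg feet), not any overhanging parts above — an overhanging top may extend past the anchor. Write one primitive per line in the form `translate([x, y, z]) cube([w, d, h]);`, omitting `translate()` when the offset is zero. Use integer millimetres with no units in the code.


translate([363, 306, 0]) cube([1909, 125, 3195]);


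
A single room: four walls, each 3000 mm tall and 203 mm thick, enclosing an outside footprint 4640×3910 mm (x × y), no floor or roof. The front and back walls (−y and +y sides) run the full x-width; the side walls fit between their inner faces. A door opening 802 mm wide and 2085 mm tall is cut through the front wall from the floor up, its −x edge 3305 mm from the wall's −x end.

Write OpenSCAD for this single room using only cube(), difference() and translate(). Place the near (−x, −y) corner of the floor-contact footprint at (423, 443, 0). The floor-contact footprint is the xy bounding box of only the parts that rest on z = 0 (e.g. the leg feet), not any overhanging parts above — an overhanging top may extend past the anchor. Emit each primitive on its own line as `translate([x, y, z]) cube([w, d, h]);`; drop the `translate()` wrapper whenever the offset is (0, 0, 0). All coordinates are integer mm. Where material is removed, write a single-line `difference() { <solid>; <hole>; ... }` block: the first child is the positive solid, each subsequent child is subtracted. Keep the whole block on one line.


difference() { translate([423, 443, 0]) cube([4640, 203, 3000]); translate([3728, 443, 0]) cube([802, 203, 2085]); }
translate([423, 4150, 0]) cube([4640, 203, 3000]);
translate([423, 646, 0]) cube([203, 3504, 3000]);
translate([4860, 646, 0]) cube([203, 3504, 3000]);


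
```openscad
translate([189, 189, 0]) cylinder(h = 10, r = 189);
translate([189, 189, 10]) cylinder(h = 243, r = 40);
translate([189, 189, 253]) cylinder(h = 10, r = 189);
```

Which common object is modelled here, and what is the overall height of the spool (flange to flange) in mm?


A spool. The overall height is 263 mm.

Three coaxial cylinders, large–small–large — a spool. Two 10 mm flanges and a 243 mm core give 10 + 243 + 10 = 263 mm.


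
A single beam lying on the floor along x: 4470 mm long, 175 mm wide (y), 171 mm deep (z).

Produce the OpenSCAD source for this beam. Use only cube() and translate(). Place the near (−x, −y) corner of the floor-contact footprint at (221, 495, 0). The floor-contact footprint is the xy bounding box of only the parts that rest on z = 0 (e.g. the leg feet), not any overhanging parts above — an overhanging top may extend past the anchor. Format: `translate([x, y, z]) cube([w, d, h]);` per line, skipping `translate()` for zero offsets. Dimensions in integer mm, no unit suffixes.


translate([221, 495, 0]) cube([4470, 175, 171]);


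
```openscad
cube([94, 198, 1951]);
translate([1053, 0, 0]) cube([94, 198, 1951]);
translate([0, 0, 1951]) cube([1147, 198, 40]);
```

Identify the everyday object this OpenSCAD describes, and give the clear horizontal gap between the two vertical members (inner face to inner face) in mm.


A door frame. The clear opening width is 959 mm.

Two 1951 mm tall posts with a header on top — a door frame. The left jamb is 94 mm wide at x = 0; the right jamb starts at x = 1053. The clear opening is 1053 − 94 = 959 mm.


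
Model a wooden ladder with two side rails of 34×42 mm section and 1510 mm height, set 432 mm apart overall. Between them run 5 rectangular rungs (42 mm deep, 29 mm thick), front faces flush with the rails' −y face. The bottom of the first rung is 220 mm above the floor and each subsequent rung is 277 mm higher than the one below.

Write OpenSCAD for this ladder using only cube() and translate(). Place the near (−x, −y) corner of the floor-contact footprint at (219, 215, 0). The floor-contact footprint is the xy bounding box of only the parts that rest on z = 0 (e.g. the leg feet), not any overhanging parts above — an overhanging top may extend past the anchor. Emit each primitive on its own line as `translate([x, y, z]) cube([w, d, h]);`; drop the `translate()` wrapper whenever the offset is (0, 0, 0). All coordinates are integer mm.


translate([219, 215, 0]) cube([34, 42, 1510]);
translate([617, 215, 0]) cube([34, 42, 1510]);
translate([253, 215, 220]) cube([364, 42, 29]);
translate([253, 215, 497]) cube([364, 42, 29]);
translate([253, 215, 774]) cube([364, 42, 29]);
translate([253, 215, 1051]) cube([364, 42, 29]);
translate([253, 215, 1328]) cube([364, 42, 29]);


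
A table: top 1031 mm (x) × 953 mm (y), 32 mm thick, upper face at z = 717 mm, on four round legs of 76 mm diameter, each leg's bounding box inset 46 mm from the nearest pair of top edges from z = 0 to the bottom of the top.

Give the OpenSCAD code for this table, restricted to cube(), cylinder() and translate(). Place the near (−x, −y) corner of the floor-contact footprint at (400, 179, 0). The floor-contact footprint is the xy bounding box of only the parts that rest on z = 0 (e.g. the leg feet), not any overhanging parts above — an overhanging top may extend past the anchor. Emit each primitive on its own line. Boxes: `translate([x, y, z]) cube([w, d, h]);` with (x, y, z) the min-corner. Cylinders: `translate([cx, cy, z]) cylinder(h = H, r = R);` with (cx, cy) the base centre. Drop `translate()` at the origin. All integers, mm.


translate([354, 133, 685]) cube([1031, 953, 32]);
translate([438, 217, 0]) cylinder(h = 685, r = 38);
translate([1301, 217, 0]) cylinder(h = 685, r = 38);
translate([438, 1002, 0]) cylinder(h = 685, r = 38);
translate([1301, 1002, 0]) cylinder(h = 685, r = 38);


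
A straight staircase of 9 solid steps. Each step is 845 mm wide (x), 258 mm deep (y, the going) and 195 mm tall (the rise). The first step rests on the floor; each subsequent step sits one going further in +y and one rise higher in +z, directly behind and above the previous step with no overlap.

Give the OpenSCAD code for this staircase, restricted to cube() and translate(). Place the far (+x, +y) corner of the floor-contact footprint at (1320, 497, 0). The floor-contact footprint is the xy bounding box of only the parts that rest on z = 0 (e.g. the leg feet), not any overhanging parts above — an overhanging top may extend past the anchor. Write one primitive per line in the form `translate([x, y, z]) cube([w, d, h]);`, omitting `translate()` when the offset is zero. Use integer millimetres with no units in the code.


translate([475, 239, 0]) cube([845, 258, 195]);
translate([475, 497, 195]) cube([845, 258, 195]);
translate([475, 755, 390]) cube([845, 258, 195]);
translate([475, 1013, 585]) cube([845, 258, 195]);
translate([475, 1271, 780]) cube([845, 258, 195]);
translate([475, 1529, 975]) cube([845, 258, 195]);
translate([475, 1787, 1170]) cube([845, 258, 195]);
translate([475, 2045, 1365]) cube([845, 258, 195]);
translate([475, 2303, 1560]) cube([845, 258, 195]);


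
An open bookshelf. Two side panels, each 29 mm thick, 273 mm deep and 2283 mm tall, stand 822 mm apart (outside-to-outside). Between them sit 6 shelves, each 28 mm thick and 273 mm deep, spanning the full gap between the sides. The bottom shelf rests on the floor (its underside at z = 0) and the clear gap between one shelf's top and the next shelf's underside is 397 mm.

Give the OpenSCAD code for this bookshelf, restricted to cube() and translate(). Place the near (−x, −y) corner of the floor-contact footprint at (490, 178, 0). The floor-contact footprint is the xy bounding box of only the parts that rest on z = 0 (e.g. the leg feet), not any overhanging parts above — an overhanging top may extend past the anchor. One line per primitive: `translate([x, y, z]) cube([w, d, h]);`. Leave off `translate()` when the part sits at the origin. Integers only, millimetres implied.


translate([490, 178, 0]) cube([29, 273, 2283]);
translate([1283, 178, 0]) cube([29, 273, 2283]);
translate([519, 178, 0]) cube([764, 273, 28]);
translate([519, 178, 425]) cube([764, 273, 28]);
translate([519, 178, 850]) cube([764, 273, 28]);
translate([519, 178, 1275]) cube([764, 273, 28]);
translate([519, 178, 1700]) cube([764, 273, 28]);
translate([519, 178, 2125]) cube([764, 273, 28]);


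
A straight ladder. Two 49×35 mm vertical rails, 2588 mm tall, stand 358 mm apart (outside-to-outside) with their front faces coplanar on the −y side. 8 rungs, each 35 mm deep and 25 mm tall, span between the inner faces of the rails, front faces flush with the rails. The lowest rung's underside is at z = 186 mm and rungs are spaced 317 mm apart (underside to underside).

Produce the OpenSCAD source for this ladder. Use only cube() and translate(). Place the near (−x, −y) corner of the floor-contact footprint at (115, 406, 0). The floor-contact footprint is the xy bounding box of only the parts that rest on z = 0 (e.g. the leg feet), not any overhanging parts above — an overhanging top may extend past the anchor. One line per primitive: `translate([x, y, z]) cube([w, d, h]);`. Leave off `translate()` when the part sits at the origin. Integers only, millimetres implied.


// rung span = 358 - 2*49 = 260
// rung[k] z = 186 + k*317
translate([115, 406, 0]) cube([49, 35, 2588]);
translate([424, 406, 0]) cube([49, 35, 2588]);
translate([164, 406, 186]) cube([260, 35, 25]);
translate([164, 406, 503]) cube([260, 35, 25]);
translate([164, 406, 820]) cube([260, 35, 25]);
translate([164, 406, 1137]) cube([260, 35, 25]);
translate([164, 406, 1454]) cube([260, 35, 25]);
translate([164, 406, 1771]) cube([260, 35, 25]);
translate([164, 406, 2088]) cube([260, 35, 25]);
translate([164, 406, 2405]) cube([260, 35, 25]);


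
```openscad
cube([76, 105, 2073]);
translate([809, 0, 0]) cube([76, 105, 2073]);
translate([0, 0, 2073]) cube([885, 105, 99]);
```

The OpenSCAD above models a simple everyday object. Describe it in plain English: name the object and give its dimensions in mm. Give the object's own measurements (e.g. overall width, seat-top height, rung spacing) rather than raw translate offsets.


A door frame. The clear opening is 733 mm wide and 2073 mm high. Two 76 mm wide jambs, 105 mm deep, stand either side of the opening from the floor to the top of the opening. A 99 mm thick head sits across the top of both jambs, spanning the full outside width of the frame.


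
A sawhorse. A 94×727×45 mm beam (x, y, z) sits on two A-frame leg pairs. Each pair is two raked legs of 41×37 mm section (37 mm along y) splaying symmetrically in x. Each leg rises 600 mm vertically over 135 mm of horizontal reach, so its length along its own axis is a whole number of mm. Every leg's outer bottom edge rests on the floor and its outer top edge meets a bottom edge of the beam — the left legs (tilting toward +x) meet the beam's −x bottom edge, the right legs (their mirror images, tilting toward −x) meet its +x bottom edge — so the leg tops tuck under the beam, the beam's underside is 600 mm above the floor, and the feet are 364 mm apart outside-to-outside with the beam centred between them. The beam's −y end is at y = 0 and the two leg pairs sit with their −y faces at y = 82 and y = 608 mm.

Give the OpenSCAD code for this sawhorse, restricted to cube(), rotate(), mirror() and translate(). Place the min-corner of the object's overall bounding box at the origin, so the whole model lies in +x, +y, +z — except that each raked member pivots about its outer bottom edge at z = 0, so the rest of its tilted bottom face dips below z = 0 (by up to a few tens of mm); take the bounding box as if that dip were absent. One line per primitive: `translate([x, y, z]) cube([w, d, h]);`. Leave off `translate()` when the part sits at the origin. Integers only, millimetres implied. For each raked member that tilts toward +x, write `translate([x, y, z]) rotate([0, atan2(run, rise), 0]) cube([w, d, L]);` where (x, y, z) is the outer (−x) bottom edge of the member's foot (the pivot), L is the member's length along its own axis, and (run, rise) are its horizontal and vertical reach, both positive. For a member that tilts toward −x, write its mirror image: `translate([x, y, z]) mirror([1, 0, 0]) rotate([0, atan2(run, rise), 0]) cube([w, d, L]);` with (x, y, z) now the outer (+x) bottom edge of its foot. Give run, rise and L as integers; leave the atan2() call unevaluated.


translate([135, 0, 600]) cube([94, 727, 45]);
translate([0, 82, 0]) rotate([0, atan2(135, 600), 0]) cube([41, 37, 615]);
translate([364, 82, 0]) mirror([1, 0, 0]) rotate([0, atan2(135, 600), 0]) cube([41, 37, 615]);
translate([0, 608, 0]) rotate([0, atan2(135, 600), 0]) cube([41, 37, 615]);
translate([364, 608, 0]) mirror([1, 0, 0]) rotate([0, atan2(135, 600), 0]) cube([41, 37, 615]);


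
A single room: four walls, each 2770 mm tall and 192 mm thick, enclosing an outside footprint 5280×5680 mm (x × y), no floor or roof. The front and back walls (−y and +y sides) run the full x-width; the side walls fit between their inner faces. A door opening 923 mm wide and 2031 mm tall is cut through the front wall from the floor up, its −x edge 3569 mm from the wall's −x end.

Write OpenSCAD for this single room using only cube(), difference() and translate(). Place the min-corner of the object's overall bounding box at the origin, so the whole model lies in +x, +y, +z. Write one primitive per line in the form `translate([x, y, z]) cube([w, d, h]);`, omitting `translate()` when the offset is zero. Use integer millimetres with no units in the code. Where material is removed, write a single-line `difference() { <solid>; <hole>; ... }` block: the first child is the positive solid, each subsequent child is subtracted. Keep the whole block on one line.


difference() { cube([5280, 192, 2770]); translate([3569, 0, 0]) cube([923, 192, 2031]); }
translate([0, 5488, 0]) cube([5280, 192, 2770]);
translate([0, 192, 0]) cube([192, 5296, 2770]);
translate([5088, 192, 0]) cube([192, 5296, 2770]);


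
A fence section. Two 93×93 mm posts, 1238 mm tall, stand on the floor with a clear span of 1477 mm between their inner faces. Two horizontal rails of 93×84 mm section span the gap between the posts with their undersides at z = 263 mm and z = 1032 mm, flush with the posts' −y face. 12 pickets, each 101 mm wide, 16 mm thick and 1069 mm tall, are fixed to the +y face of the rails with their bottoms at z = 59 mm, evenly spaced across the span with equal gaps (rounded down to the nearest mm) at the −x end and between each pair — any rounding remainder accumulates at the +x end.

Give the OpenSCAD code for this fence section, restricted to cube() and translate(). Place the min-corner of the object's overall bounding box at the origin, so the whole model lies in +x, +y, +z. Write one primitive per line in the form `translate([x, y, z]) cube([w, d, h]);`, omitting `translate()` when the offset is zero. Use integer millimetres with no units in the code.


cube([93, 93, 1238]);
translate([1570, 0, 0]) cube([93, 93, 1238]);
translate([93, 0, 263]) cube([1477, 93, 84]);
translate([93, 0, 1032]) cube([1477, 93, 84]);
translate([113, 93, 59]) cube([101, 16, 1069]);
translate([234, 93, 59]) cube([101, 16, 1069]);
translate([355, 93, 59]) cube([101, 16, 1069]);
translate([476, 93, 59]) cube([101, 16, 1069]);
translate([597, 93, 59]) cube([101, 16, 1069]);
translate([718, 93, 59]) cube([101, 16, 1069]);
translate([839, 93, 59]) cube([101, 16, 1069]);
translate([960, 93, 59]) cube([101, 16, 1069]);
translate([1081, 93, 59]) cube([101, 16, 1069]);
translate([1202, 93, 59]) cube([101, 16, 1069]);
translate([1323, 93, 59]) cube([101, 16, 1069]);
translate([1444, 93, 59]) cube([101, 16, 1069]);


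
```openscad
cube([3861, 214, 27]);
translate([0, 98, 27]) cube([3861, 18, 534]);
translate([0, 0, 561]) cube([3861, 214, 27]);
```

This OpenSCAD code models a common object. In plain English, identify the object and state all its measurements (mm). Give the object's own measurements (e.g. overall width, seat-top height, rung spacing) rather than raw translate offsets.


An I-beam lying along x, 3861 mm long. Overall section height 588 mm. Two flanges 214 mm wide (y) and 27 mm thick, one on the floor and one at the top; a web 18 mm thick runs between them, centred on the flange width.


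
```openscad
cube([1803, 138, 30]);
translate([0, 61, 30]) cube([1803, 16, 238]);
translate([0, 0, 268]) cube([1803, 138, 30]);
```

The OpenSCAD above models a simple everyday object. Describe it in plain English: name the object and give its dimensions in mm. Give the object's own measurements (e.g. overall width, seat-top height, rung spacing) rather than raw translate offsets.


An I-beam lying along x, 1803 mm long. Overall section height 298 mm. Two flanges 138 mm wide (y) and 30 mm thick, one on the floor and one at the top; a web 16 mm thick runs between them, centred on the flange width.


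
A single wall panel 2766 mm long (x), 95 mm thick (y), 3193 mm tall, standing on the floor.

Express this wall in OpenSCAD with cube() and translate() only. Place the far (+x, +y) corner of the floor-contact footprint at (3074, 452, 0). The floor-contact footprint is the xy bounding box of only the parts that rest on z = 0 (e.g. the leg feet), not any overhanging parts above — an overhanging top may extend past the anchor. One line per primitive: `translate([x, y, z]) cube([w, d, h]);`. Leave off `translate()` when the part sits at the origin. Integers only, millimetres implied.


translate([308, 357, 0]) cube([2766, 95, 3193]);


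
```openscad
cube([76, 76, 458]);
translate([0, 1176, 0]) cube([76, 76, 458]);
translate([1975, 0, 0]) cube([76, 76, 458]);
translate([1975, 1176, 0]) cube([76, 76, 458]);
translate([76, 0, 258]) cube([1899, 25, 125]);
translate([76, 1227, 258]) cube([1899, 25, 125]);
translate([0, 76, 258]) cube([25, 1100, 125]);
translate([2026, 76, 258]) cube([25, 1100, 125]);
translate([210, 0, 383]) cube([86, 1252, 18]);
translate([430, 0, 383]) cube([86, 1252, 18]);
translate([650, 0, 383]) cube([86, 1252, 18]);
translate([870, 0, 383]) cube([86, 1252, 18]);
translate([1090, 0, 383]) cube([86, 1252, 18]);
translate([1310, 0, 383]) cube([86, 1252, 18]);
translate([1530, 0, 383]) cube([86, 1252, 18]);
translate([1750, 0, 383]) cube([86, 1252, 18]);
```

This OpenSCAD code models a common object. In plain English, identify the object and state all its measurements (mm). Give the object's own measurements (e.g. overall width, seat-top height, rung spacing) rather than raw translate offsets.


A bed frame 2051 mm long (x) by 1252 mm wide (y). Four 76×76 mm corner posts, 458 mm tall, at the corners of the footprint. Four rails of 25 mm thickness and 125 mm height run between adjacent posts with their undersides at z = 258 mm, their outer faces flush with the outside of the frame (the two x-running rails run between the posts' inner faces; the two y-running rails run between the posts' inner faces). 8 slats, each 86 mm wide (x) and 18 mm thick, lie across the top of the two x-running rails, running the full 1252 mm width of the frame in y; along x they sit between the end posts with a 134 mm gap after the −x posts and between neighbouring slats, leaving 139 mm before the +x posts.


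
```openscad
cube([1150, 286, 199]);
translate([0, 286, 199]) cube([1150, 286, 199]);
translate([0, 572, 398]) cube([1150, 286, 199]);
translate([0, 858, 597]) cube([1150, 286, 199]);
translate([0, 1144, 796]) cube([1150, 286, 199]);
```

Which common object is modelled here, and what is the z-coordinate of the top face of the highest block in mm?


A staircase. The total rise is 995 mm.

5 identical blocks, each offset up and back from the previous — a staircase. Each step is 199 mm tall and there are 5 of them, so the total rise is 5 × 199 = 995 mm.


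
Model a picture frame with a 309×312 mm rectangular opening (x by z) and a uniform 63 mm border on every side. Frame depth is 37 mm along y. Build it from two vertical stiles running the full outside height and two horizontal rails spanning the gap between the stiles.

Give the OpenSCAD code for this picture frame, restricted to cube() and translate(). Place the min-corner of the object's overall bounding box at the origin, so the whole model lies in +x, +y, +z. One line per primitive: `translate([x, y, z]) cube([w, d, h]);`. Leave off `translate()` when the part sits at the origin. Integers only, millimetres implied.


cube([63, 37, 438]);
translate([372, 0, 0]) cube([63, 37, 438]);
translate([63, 0, 0]) cube([309, 37, 63]);
translate([63, 0, 375]) cube([309, 37, 63]);


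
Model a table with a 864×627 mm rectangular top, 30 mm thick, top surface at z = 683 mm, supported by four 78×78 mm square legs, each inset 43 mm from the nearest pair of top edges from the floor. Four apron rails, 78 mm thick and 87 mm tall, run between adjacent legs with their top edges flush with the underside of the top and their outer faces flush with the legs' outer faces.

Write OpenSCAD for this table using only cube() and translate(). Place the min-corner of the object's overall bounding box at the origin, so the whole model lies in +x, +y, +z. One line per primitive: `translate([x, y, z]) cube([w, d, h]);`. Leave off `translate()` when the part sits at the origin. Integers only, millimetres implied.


translate([0, 0, 653]) cube([864, 627, 30]);
translate([43, 43, 0]) cube([78, 78, 653]);
translate([743, 43, 0]) cube([78, 78, 653]);
translate([43, 506, 0]) cube([78, 78, 653]);
translate([743, 506, 0]) cube([78, 78, 653]);
translate([121, 43, 566]) cube([622, 78, 87]);
translate([121, 506, 566]) cube([622, 78, 87]);
translate([43, 121, 566]) cube([78, 385, 87]);
translate([743, 121, 566]) cube([78, 385, 87]);


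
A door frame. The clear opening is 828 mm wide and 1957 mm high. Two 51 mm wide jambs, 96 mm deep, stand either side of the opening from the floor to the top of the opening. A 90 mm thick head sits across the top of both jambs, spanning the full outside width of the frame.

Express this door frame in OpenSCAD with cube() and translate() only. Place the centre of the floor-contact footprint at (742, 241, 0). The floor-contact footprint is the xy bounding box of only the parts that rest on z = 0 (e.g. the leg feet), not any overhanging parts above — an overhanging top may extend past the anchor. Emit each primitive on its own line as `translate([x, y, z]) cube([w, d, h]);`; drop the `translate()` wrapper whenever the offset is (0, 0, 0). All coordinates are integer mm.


translate([277, 193, 0]) cube([51, 96, 1957]);
translate([1156, 193, 0]) cube([51, 96, 1957]);
translate([277, 193, 1957]) cube([930, 96, 90]);


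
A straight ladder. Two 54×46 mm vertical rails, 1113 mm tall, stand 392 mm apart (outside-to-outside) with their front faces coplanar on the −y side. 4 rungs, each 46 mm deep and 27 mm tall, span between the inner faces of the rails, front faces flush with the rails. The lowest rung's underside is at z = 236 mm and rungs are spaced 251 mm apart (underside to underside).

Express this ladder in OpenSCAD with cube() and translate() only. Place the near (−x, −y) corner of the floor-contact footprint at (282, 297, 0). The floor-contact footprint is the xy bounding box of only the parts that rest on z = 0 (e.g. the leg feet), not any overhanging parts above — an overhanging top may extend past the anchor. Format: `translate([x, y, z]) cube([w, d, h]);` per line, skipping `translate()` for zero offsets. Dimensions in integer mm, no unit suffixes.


translate([282, 297, 0]) cube([54, 46, 1113]);
translate([620, 297, 0]) cube([54, 46, 1113]);
translate([336, 297, 236]) cube([284, 46, 27]);
translate([336, 297, 487]) cube([284, 46, 27]);
translate([336, 297, 738]) cube([284, 46, 27]);
translate([336, 297, 989]) cube([284, 46, 27]);


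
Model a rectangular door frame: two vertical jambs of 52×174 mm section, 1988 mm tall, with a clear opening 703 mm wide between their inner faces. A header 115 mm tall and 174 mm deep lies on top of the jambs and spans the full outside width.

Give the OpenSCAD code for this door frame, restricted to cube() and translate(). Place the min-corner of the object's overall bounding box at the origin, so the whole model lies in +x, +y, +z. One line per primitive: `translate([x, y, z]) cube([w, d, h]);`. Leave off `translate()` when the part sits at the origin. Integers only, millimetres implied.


cube([52, 174, 1988]);
translate([755, 0, 0]) cube([52, 174, 1988]);
translate([0, 0, 1988]) cube([807, 174, 115]);


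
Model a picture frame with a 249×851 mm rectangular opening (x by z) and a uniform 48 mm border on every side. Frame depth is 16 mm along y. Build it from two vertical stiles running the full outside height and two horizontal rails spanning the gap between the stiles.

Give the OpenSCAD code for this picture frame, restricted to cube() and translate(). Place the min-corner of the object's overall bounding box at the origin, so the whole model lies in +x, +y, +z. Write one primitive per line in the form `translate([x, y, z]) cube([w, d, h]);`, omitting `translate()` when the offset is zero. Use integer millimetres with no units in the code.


cube([48, 16, 947]);
translate([297, 0, 0]) cube([48, 16, 947]);
translate([48, 0, 0]) cube([249, 16, 48]);
translate([48, 0, 899]) cube([249, 16, 48]);


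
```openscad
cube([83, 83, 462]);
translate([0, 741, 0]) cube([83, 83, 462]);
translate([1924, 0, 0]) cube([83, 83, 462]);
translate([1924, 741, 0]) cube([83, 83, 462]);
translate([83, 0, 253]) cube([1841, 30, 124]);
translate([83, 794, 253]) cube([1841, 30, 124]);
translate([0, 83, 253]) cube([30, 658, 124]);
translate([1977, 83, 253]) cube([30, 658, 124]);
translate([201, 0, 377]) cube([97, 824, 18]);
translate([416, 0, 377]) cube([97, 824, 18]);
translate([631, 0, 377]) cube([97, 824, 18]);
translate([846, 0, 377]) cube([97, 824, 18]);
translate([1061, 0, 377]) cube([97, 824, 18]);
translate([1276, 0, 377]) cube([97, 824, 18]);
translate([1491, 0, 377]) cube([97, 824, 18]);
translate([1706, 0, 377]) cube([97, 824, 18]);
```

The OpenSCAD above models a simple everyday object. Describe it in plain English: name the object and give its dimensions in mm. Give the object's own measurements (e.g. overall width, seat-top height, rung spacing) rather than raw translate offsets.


A bed frame 2007 mm long (x) by 824 mm wide (y). Four 83×83 mm corner posts, 462 mm tall, at the corners of the footprint. Four rails of 30 mm thickness and 124 mm height run between adjacent posts with their undersides at z = 253 mm, their outer faces flush with the outside of the frame (the two x-running rails run between the posts' inner faces; the two y-running rails run between the posts' inner faces). 8 slats, each 97 mm wide (x) and 18 mm thick, lie across the top of the two x-running rails, running the full 824 mm width of the frame in y; along x they sit between the end posts with a 118 mm gap after the −x posts and between neighbouring slats, leaving 121 mm before the +x posts.


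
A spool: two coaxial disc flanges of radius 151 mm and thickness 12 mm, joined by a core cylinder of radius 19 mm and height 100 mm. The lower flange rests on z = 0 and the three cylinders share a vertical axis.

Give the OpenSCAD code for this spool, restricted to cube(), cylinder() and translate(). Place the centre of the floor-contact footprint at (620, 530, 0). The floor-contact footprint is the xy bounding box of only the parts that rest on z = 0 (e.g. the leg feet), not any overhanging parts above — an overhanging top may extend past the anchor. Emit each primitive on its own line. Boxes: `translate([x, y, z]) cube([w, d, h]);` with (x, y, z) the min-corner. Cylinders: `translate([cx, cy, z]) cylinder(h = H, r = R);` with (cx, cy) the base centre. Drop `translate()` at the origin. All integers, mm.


translate([620, 530, 0]) cylinder(h = 12, r = 151);
translate([620, 530, 12]) cylinder(h = 100, r = 19);
translate([620, 530, 112]) cylinder(h = 12, r = 151);


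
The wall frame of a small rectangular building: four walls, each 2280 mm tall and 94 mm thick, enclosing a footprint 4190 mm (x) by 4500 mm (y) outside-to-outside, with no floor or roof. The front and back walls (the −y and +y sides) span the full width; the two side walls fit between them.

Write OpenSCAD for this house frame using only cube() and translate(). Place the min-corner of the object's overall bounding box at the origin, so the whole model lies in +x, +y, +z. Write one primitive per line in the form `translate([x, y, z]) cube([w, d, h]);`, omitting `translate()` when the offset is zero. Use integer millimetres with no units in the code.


cube([4190, 94, 2280]);
translate([0, 4406, 0]) cube([4190, 94, 2280]);
translate([0, 94, 0]) cube([94, 4312, 2280]);
translate([4096, 94, 0]) cube([94, 4312, 2280]);


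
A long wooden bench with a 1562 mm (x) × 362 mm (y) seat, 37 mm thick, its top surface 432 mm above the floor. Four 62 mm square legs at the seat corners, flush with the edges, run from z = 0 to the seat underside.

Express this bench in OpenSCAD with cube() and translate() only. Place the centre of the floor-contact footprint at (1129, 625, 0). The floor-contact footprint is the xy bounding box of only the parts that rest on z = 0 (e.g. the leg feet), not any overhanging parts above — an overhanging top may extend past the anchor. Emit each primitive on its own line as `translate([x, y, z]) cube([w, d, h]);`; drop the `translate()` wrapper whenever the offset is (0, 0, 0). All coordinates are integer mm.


translate([348, 444, 395]) cube([1562, 362, 37]);
translate([348, 444, 0]) cube([62, 62, 395]);
translate([348, 744, 0]) cube([62, 62, 395]);
translate([1848, 444, 0]) cube([62, 62, 395]);
translate([1848, 744, 0]) cube([62, 62, 395]);


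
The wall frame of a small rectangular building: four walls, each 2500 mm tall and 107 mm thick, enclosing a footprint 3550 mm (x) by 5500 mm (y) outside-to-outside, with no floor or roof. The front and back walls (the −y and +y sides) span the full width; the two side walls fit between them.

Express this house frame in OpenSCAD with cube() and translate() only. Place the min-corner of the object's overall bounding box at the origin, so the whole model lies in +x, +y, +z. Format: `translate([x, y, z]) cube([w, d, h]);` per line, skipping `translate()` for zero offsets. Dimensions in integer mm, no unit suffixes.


cube([3550, 107, 2500]);
translate([0, 5393, 0]) cube([3550, 107, 2500]);
translate([0, 107, 0]) cube([107, 5286, 2500]);
translate([3443, 107, 0]) cube([107, 5286, 2500]);


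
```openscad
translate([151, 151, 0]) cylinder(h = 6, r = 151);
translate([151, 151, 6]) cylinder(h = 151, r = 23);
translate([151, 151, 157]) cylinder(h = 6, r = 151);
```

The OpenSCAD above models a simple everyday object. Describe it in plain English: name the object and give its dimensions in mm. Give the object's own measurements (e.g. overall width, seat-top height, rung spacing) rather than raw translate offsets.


A spool: two coaxial disc flanges of radius 151 mm and thickness 6 mm, joined by a core cylinder of radius 23 mm and height 151 mm. The lower flange rests on z = 0 and the three cylinders share a vertical axis.


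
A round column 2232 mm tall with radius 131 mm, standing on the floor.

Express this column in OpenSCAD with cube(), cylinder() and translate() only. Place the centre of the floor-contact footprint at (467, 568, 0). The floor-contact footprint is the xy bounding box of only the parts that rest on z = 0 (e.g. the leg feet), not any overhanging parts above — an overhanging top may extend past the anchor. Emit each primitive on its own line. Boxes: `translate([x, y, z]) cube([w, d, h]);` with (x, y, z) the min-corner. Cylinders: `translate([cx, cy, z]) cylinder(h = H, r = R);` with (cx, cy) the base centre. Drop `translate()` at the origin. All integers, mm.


translate([467, 568, 0]) cylinder(h = 2232, r = 131);


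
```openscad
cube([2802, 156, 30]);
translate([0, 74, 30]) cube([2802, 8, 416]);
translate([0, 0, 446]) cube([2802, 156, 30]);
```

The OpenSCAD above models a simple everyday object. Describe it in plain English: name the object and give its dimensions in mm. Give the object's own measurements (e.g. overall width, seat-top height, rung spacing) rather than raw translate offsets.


An I-beam lying along x, 2802 mm long. Overall section height 476 mm. Two flanges 156 mm wide (y) and 30 mm thick, one on the floor and one at the top; a web 8 mm thick runs between them, centred on the flange width.


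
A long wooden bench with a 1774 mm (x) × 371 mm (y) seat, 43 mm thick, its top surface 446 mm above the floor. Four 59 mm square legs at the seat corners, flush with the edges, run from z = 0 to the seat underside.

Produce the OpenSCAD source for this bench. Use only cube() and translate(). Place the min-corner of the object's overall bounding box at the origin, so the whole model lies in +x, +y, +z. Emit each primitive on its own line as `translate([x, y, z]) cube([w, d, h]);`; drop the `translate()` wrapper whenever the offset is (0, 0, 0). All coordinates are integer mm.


// leg_h = 446 − 43 = 403
translate([0, 0, 403]) cube([1774, 371, 43]);
cube([59, 59, 403]);
translate([0, 312, 0]) cube([59, 59, 403]);
translate([1715, 0, 0]) cube([59, 59, 403]);
translate([1715, 312, 0]) cube([59, 59, 403]);


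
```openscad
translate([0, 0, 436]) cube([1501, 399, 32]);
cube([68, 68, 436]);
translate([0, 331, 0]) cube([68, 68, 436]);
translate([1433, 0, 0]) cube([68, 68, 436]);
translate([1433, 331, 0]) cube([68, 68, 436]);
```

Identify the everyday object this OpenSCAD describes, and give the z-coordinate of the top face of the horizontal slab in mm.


A bench. The seat-top height is 468 mm.

A long slab on four corner posts — a bench. The slab sits at z = 436 with thickness 32, so the top is 436 + 32 = 468 mm.


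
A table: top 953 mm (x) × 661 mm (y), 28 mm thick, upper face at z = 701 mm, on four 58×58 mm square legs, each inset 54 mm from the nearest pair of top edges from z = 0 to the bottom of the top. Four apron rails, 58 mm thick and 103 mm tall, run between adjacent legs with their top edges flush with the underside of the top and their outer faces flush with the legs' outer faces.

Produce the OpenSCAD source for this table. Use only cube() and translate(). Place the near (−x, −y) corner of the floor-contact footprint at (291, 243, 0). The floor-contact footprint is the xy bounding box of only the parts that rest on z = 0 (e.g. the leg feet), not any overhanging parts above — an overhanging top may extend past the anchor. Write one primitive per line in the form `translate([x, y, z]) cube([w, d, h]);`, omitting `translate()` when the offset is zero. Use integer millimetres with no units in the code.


// leg_h = 701 - 28 = 673
// apron z = 673 - 103 = 570
translate([237, 189, 673]) cube([953, 661, 28]);
translate([291, 243, 0]) cube([58, 58, 673]);
translate([1078, 243, 0]) cube([58, 58, 673]);
translate([291, 738, 0]) cube([58, 58, 673]);
translate([1078, 738, 0]) cube([58, 58, 673]);
translate([349, 243, 570]) cube([729, 58, 103]);
translate([349, 738, 570]) cube([729, 58, 103]);
translate([291, 301, 570]) cube([58, 437, 103]);
translate([1078, 301, 570]) cube([58, 437, 103]);


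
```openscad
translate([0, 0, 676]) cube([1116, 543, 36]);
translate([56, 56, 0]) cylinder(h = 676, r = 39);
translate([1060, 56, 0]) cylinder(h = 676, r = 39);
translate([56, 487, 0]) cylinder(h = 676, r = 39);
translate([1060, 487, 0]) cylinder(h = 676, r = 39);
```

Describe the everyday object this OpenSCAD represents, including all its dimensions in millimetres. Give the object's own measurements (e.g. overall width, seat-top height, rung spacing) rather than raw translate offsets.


A rectangular dining table. The top is 1116×543×36 mm with its upper surface at z = 712 mm. It stands on four round legs of 78 mm diameter, each leg's bounding box inset 17 mm from the nearest pair of top edges, running from the floor to the underside of the top.


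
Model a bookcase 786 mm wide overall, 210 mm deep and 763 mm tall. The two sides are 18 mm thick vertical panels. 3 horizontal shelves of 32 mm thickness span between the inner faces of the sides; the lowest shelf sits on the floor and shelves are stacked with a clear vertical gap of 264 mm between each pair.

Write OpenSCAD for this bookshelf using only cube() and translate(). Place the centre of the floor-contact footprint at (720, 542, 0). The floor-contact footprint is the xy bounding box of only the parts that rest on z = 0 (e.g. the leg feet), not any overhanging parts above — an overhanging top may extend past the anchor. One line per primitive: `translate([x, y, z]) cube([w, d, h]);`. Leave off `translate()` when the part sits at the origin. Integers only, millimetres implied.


translate([327, 437, 0]) cube([18, 210, 763]);
translate([1095, 437, 0]) cube([18, 210, 763]);
translate([345, 437, 0]) cube([750, 210, 32]);
translate([345, 437, 296]) cube([750, 210, 32]);
translate([345, 437, 592]) cube([750, 210, 32]);


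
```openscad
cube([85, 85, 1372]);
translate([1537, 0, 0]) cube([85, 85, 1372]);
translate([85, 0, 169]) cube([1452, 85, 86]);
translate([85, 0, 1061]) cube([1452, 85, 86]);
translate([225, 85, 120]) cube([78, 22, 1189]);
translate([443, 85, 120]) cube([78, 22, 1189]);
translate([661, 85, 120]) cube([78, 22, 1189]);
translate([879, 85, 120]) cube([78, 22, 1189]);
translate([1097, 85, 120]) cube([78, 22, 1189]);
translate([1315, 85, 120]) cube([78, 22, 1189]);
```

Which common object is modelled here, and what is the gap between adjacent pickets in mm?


A fence section. The picket gap is 140 mm.

Two posts, two rails, 6 pickets — a fence section. Span 1452 mm holds 6 pickets of 78 mm with 7 equal gaps: ⌊(1452 − 6·78) / 7⌋ = 140 mm.


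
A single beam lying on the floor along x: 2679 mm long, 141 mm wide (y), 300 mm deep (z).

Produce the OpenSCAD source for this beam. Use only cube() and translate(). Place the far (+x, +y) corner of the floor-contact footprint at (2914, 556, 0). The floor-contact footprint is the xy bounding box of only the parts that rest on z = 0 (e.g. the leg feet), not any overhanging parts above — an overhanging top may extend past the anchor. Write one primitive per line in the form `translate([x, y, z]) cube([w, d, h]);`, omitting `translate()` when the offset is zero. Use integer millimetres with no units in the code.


translate([235, 415, 0]) cube([2679, 141, 300]);


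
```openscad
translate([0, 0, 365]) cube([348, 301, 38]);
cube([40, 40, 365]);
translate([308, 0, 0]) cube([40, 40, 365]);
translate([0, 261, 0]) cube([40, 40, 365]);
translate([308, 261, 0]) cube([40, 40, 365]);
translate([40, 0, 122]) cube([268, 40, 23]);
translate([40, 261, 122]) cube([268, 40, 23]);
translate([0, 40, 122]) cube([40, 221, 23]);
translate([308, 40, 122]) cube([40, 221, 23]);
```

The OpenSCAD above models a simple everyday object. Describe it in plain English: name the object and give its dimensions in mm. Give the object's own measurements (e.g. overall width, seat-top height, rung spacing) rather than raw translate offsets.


A four-legged stool. The seat is a 348×301×38 mm slab whose top surface is at z = 403 mm; four square legs, each 40×40 mm in cross-section, run from the floor (z = 0) to the underside of the seat, each flush with a corner of the seat. Four stretchers, 40 mm wide and 23 mm tall, connect adjacent legs with their undersides at z = 122 mm, each running between the inner faces of the legs it joins and aligned with the legs' outer faces on the other axis.
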